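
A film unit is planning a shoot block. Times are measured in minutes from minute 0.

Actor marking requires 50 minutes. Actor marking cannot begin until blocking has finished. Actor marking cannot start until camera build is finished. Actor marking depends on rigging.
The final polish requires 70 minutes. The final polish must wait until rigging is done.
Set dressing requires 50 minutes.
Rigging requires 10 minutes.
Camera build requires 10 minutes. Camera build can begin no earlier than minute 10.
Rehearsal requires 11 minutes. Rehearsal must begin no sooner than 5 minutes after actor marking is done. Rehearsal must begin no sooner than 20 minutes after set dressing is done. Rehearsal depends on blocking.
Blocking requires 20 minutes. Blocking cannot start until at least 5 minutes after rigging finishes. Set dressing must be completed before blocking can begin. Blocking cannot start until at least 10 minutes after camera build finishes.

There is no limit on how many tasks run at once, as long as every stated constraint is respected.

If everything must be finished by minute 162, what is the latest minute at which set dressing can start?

26

Rehearsal must finish by minute 162; it takes 11 minutes, so it must start by 162 − 11 = minute 151.
Actor marking feeds into rehearsal (must start by minute 151, minus 5-minute gap → minute 146); so actor marking must finish by minute 146 and therefore start by minute 96.
Blocking feeds actor marking (must start by minute 96); rehearsal (must start by minute 151). Taking the minimum, blocking must finish by minute 96 and start by 96 − 20 = minute 76.
Set dressing must finish in time for blocking (must start by minute 76); rehearsal (must start by minute 151, minus 20-minute gap → minute 131). The tightest is minute 76, so set dressing must start by 76 − 50 = minute 26.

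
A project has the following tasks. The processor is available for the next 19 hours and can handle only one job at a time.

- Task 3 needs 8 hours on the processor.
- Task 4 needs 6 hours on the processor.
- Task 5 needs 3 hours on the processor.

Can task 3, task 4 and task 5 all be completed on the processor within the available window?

Running back to back, the jobs need 8 + 6 + 3 = 17 hours on the processor.
Since 17 ≤ 19, they fit within the window.

Yes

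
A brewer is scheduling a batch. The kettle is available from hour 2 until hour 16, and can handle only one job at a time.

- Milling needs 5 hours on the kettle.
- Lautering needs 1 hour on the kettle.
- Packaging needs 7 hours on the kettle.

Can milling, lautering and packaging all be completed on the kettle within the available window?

The kettle window is 16 − 2 = 14 hours.
Running back to back, the jobs need 5 + 1 + 7 = 13 hours on the kettle.
Since 13 ≤ 14, they fit within the window.

Yes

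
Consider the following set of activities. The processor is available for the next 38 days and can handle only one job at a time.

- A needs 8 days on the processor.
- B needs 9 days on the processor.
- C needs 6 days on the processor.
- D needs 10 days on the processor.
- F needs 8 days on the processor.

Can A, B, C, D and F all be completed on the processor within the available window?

Running back to back, the jobs need 8 + 9 + 6 + 10 + 8 = 41 days on the processor.
Since 41 > 38, they cannot all fit.

No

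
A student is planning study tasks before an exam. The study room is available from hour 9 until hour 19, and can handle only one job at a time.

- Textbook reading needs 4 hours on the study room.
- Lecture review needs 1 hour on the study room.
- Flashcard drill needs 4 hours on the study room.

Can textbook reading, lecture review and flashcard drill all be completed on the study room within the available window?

The study room window is 19 − 9 = 10 hours.
Running back to back, the jobs need 4 + 1 + 4 = 9 hours on the study room.
Since 9 ≤ 10, they fit within the window.

Yes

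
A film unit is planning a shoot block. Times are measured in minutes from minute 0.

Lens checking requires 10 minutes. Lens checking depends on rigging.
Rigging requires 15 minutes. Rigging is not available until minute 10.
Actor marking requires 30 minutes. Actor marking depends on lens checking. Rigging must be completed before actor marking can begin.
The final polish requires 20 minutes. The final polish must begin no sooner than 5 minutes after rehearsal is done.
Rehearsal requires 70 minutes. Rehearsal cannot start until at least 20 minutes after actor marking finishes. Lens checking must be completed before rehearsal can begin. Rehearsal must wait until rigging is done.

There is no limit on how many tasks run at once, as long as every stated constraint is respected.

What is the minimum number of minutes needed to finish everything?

Rigging cannot begin until its own release at minute 10. It runs from minute 10 to 10 + 15 = minute 25.
Lens checking cannot begin until rigging (finishes minute 25). It runs from minute 25 to 25 + 10 = minute 35.
Actor marking has to wait for lens checking (finishes minute 35); rigging (finishes minute 25). The latest of these is minute 35, so actor marking runs minute 35 to 35 + 30 = minute 65.
Rehearsal has to wait for actor marking (finishes minute 65, plus 20-minute gap → minute 85); lens checking (finishes minute 35); rigging (finishes minute 25). The latest of these is minute 85, so rehearsal runs minute 85 to 85 + 70 = minute 155.
After rehearsal (finishes minute 155, plus 5-minute gap → minute 160), the final polish can start at minute 160 and finishes at minute 180.
All tasks are finished once the last one completes. Finish times: Rigging at 25, Lens checking at 35, Actor marking at 65, Rehearsal at 155, The final polish at 180. The latest is minute 180.

180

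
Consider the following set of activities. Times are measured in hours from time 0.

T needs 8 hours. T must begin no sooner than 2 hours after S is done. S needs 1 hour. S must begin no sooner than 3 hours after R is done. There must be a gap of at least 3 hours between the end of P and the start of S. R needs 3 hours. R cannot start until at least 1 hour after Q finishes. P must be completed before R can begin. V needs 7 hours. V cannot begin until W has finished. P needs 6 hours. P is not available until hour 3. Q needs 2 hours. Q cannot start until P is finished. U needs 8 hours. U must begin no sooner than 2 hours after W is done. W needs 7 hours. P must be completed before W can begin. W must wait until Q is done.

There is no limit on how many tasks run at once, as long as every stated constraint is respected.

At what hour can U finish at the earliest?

28

P cannot begin until its own release at hour 3. It runs from hour 3 to 3 + 6 = hour 9.
Q cannot begin until P (finishes hour 9). It runs from hour 9 to 9 + 2 = hour 11.
W has to wait for P (finishes hour 9); Q (finishes hour 11). The latest of these is hour 11, so W runs hour 11 to 11 + 7 = hour 18.
U waits on W (finishes hour 18, plus 2-hour gap → hour 20), so it starts at hour 20 and finishes at 20 + 8 = hour 28.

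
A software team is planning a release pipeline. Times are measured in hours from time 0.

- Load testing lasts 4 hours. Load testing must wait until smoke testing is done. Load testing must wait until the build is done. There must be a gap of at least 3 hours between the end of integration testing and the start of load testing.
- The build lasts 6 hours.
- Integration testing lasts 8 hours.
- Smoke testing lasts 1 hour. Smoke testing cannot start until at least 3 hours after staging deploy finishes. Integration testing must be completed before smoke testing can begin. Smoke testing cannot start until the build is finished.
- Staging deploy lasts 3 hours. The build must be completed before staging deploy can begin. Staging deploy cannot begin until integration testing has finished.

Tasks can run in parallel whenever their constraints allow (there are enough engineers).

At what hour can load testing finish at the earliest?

19

Integration testing can start immediately at hour 0; it finishes at hour 8.
Nothing blocks the build, so it runs from hour 0 to hour 6.
For staging deploy: the build (finishes hour 6); integration testing (finishes hour 8). Taking the maximum gives a start of hour 8, and it finishes at 8 + 3 = hour 11.
Smoke testing cannot start until staging deploy (finishes hour 11, plus 3-hour gap → hour 14); integration testing (finishes hour 8); the build (finishes hour 6). The controlling bound is hour 14, so smoke testing finishes at 14 + 1 = hour 15.
For load testing: smoke testing (finishes hour 15); the build (finishes hour 6); integration testing (finishes hour 8, plus 3-hour gap → hour 11). Taking the maximum gives a start of hour 15, and it finishes at 15 + 4 = hour 19.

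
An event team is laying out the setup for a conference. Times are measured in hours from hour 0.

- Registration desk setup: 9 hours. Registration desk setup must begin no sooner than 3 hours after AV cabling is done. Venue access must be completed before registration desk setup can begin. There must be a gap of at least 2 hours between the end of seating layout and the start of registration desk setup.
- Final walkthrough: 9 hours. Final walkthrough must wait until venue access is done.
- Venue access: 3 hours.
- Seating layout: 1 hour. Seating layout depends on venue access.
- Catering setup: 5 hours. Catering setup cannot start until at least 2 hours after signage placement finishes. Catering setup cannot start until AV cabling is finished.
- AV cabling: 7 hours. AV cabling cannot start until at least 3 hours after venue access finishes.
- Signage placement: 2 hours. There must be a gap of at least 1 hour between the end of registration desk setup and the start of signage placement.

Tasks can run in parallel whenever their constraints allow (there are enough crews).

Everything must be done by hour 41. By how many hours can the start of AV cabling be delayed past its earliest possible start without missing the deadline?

Venue access can start immediately at hour 0; it finishes at hour 3.
AV cabling cannot begin until venue access (finishes hour 3, plus 3-hour gap → hour 6). It runs from hour 6 to 6 + 7 = hour 13.

Working backward from the deadline:
Catering setup has no dependents, so it just needs to finish by hour 41. Starting by 41 − 5 = hour 36 achieves that.
Signage placement must finish before catering setup (must start by hour 36, minus 2-hour gap → hour 34). With a 2-hour duration, signage placement must start by 34 − 2 = hour 32.
Since signage placement (must start by hour 32, minus 1-hour gap → hour 31) depends on it, registration desk setup must finish by hour 31. Backing off its 9-hour duration gives a latest start of hour 22.
For AV cabling: registration desk setup (must start by hour 22, minus 3-hour gap → hour 19); catering setup (must start by hour 36). The most restrictive is hour 19; with a 7-hour duration, AV cabling must start by hour 12.
So AV cabling can start as early as hour 6 and as late as hour 12, giving 12 − 6 = 6 hours of slack.

6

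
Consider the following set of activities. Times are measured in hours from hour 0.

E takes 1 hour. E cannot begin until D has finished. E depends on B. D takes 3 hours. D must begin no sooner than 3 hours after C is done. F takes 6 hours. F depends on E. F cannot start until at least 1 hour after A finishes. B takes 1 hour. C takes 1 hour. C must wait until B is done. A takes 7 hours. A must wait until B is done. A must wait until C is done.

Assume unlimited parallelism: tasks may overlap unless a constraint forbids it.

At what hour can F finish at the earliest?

16

B has no prerequisites, so it starts at hour 0 and finishes at hour 1.
After B (finishes hour 1), C can start at hour 1 and finishes at hour 2.
After C (finishes hour 2, plus 3-hour gap → hour 5), D can start at hour 5 and finishes at hour 8.
E cannot start until D (finishes hour 8); B (finishes hour 1). The controlling bound is hour 8, so E finishes at 8 + 1 = hour 9.
A needs all of B (finishes hour 1); C (finishes hour 2). That puts its earliest start at hour 2; it finishes at 2 + 7 = hour 9.
For F: E (finishes hour 9); A (finishes hour 9, plus 1-hour gap → hour 10). Taking the maximum gives a start of hour 10, and it finishes at 10 + 6 = hour 16.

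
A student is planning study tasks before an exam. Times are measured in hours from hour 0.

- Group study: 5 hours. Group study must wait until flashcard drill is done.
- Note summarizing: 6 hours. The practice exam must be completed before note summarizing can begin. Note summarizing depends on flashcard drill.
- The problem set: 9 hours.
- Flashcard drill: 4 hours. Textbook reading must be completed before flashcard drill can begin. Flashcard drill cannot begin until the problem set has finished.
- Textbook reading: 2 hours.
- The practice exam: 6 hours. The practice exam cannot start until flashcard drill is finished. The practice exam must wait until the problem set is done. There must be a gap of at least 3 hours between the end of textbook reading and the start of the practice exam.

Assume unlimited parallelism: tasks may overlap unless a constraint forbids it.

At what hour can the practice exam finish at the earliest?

19

The problem set can start immediately at hour 0; it finishes at hour 9.
Textbook reading has no prerequisites, so it starts at hour 0 and finishes at hour 2.
For flashcard drill: textbook reading (finishes hour 2); the problem set (finishes hour 9). Taking the maximum gives a start of hour 9, and it finishes at 9 + 4 = hour 13.
The practice exam cannot start until flashcard drill (finishes hour 13); the problem set (finishes hour 9); textbook reading (finishes hour 2, plus 3-hour gap → hour 5). The controlling bound is hour 13, so the practice exam finishes at 13 + 6 = hour 19.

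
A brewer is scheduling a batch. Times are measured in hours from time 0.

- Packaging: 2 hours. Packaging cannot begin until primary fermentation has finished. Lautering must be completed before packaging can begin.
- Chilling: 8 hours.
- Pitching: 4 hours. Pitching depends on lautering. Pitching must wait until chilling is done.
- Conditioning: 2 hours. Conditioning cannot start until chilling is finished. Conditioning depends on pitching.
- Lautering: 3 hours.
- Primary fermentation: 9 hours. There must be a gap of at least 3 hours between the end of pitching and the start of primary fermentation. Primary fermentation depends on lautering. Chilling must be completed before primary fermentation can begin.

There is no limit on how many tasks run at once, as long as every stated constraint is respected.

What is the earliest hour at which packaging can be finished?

26

Chilling has no prerequisites, so it starts at hour 0 and finishes at hour 8.
Nothing blocks lautering, so it runs from hour 0 to hour 3.
For pitching: lautering (finishes hour 3); chilling (finishes hour 8). Taking the maximum gives a start of hour 8, and it finishes at 8 + 4 = hour 12.
Primary fermentation cannot start until pitching (finishes hour 12, plus 3-hour gap → hour 15); lautering (finishes hour 3); chilling (finishes hour 8). The controlling bound is hour 15, so primary fermentation finishes at 15 + 9 = hour 24.
Packaging has to wait for primary fermentation (finishes hour 24); lautering (finishes hour 3). The latest of these is hour 24, so packaging runs hour 24 to 24 + 2 = hour 26.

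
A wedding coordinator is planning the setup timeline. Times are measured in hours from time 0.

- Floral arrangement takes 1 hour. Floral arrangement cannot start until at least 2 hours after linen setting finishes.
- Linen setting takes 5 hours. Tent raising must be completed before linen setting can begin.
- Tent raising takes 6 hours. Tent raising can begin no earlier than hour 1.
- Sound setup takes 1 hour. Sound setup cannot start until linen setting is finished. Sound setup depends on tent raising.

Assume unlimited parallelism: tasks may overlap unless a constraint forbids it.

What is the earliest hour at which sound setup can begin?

12

Tent raising waits on its own release at hour 1, so it starts at hour 1 and finishes at 1 + 6 = hour 7.
Linen setting cannot begin until tent raising (finishes hour 7). It runs from hour 7 to 7 + 5 = hour 12.
Sound setup waits on linen setting (finishes hour 12); tent raising (finishes hour 7). The latest of these is hour 12, which is the earliest sound setup can start.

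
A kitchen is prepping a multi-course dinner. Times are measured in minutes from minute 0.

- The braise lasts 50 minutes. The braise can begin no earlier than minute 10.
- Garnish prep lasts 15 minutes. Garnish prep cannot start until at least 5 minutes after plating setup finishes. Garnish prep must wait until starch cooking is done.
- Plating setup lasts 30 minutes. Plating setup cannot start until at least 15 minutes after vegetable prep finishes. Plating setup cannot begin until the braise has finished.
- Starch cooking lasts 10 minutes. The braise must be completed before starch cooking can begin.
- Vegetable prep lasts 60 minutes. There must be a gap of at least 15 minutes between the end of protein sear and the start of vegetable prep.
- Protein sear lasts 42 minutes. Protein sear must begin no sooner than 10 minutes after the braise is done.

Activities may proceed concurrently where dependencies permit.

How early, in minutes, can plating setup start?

202

After its own release at minute 10, the braise can start at minute 10 and finishes at minute 60.
After the braise (finishes minute 60, plus 10-minute gap → minute 70), protein sear can start at minute 70 and finishes at minute 112.
After protein sear (finishes minute 112, plus 15-minute gap → minute 127), vegetable prep can start at minute 127 and finishes at minute 187.
Plating setup waits on vegetable prep (finishes minute 187, plus 15-minute gap → minute 202); the braise (finishes minute 60). The latest of these is minute 202, which is the earliest plating setup can start.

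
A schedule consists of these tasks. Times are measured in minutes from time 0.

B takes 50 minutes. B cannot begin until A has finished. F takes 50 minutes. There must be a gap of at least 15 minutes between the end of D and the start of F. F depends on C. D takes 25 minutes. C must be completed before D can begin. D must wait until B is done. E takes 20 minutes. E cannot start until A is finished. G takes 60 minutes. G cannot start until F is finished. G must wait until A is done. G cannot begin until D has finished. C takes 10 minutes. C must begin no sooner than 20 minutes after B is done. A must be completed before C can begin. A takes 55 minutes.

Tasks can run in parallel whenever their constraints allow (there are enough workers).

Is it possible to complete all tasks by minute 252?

No

A can start immediately at minute 0; it finishes at minute 55.
E cannot begin until A (finishes minute 55). It runs from minute 55 to 55 + 20 = minute 75.
After A (finishes minute 55), B can start at minute 55 and finishes at minute 105.
C cannot start until B (finishes minute 105, plus 20-minute gap → minute 125); A (finishes minute 55). The controlling bound is minute 125, so C finishes at 125 + 10 = minute 135.
For D: C (finishes minute 135); B (finishes minute 105). Taking the maximum gives a start of minute 135, and it finishes at 135 + 25 = minute 160.
F has to wait for D (finishes minute 160, plus 15-minute gap → minute 175); C (finishes minute 135). The latest of these is minute 175, so F runs minute 175 to 175 + 50 = minute 225.
G has to wait for F (finishes minute 225); A (finishes minute 55); D (finishes minute 160). The latest of these is minute 225, so G runs minute 225 to 225 + 60 = minute 285.
The earliest everything can be done is minute 285, which is after the deadline of 252, so it is not possible.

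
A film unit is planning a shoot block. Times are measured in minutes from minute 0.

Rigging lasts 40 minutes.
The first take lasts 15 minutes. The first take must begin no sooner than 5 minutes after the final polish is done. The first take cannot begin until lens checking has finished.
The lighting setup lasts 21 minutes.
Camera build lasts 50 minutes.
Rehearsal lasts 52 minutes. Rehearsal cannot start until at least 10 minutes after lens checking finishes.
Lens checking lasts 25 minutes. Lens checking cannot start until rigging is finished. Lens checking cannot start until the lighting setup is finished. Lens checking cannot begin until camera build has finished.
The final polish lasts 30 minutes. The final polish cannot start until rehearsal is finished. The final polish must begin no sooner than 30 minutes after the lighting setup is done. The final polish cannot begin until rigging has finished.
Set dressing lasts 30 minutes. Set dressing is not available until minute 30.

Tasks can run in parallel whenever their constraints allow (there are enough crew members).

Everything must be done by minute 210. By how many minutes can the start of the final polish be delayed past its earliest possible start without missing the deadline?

Nothing blocks camera build, so it runs from minute 0 to minute 50.
The lighting setup has no prerequisites, so it starts at minute 0 and finishes at minute 21.
Nothing blocks rigging, so it runs from minute 0 to minute 40.
Lens checking needs all of rigging (finishes minute 40); the lighting setup (finishes minute 21); camera build (finishes minute 50). That puts its earliest start at minute 50; it finishes at 50 + 25 = minute 75.
After lens checking (finishes minute 75, plus 10-minute gap → minute 85), rehearsal can start at minute 85 and finishes at minute 137.
The final polish needs all of rehearsal (finishes minute 137); the lighting setup (finishes minute 21, plus 30-minute gap → minute 51); rigging (finishes minute 40). That puts its earliest start at minute 137; it finishes at 137 + 30 = minute 167.

Working backward from the deadline:
The first take has no dependents, so it just needs to finish by minute 210. Starting by 210 − 15 = minute 195 achieves that.
The final polish has to be done before the first take (must start by minute 195, minus 5-minute gap → minute 190). That means finishing by minute 190, i.e. starting by 190 − 30 = minute 160.
So the final polish can start as early as minute 137 and as late as minute 160, giving 160 − 137 = 23 minutes of slack.

23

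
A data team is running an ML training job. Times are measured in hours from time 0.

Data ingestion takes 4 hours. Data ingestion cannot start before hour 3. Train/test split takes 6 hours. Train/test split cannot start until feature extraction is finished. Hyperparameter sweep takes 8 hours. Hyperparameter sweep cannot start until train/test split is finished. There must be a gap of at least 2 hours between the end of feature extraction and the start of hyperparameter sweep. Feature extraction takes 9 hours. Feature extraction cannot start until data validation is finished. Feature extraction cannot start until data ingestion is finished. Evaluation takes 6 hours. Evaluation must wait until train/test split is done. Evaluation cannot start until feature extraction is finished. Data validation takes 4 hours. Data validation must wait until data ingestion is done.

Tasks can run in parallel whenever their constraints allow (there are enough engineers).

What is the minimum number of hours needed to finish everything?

Data ingestion cannot begin until its own release at hour 3. It runs from hour 3 to 3 + 4 = hour 7.
Data validation cannot begin until data ingestion (finishes hour 7). It runs from hour 7 to 7 + 4 = hour 11.
Feature extraction has to wait for data validation (finishes hour 11); data ingestion (finishes hour 7). The latest of these is hour 11, so feature extraction runs hour 11 to 11 + 9 = hour 20.
Train/test split cannot begin until feature extraction (finishes hour 20). It runs from hour 20 to 20 + 6 = hour 26.
For evaluation: train/test split (finishes hour 26); feature extraction (finishes hour 20). Taking the maximum gives a start of hour 26, and it finishes at 26 + 6 = hour 32.
Hyperparameter sweep cannot start until train/test split (finishes hour 26); feature extraction (finishes hour 20, plus 2-hour gap → hour 22). The controlling bound is hour 26, so hyperparameter sweep finishes at 26 + 8 = hour 34.
All tasks are finished once the last one completes. Finish times: Data ingestion at 7, Data validation at 11, Feature extraction at 20, Train/test split at 26, Hyperparameter sweep at 34, Evaluation at 32. The latest is hour 34.

34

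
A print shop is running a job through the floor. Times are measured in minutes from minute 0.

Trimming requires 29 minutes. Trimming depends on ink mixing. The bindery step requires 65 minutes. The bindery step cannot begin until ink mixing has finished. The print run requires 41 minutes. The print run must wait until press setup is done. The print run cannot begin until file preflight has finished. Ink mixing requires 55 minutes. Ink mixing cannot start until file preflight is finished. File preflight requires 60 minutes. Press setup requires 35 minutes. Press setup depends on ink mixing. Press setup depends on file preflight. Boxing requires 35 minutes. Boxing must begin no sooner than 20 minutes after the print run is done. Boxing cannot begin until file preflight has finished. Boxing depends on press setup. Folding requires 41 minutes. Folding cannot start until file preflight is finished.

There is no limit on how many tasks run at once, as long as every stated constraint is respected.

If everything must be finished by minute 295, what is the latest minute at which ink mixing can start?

Nothing follows boxing; the deadline of minute 295 is its only limit. It must start by 295 − 35 = minute 260.
Since boxing (must start by minute 260, minus 20-minute gap → minute 240) depends on it, the print run must finish by minute 240. Backing off its 41-minute duration gives a latest start of minute 199.
For press setup: the print run (must start by minute 199); boxing (must start by minute 260). The most restrictive is minute 199; with a 35-minute duration, press setup must start by minute 164.
Nothing follows trimming; the deadline of minute 295 is its only limit. It must start by 295 − 29 = minute 266.
The bindery step has no dependents, so it just needs to finish by minute 295. Starting by 295 − 65 = minute 230 achieves that.
Ink mixing must finish in time for press setup (must start by minute 164); trimming (must start by minute 266); the bindery step (must start by minute 230). The tightest is minute 164, so ink mixing must start by 164 − 55 = minute 109.

109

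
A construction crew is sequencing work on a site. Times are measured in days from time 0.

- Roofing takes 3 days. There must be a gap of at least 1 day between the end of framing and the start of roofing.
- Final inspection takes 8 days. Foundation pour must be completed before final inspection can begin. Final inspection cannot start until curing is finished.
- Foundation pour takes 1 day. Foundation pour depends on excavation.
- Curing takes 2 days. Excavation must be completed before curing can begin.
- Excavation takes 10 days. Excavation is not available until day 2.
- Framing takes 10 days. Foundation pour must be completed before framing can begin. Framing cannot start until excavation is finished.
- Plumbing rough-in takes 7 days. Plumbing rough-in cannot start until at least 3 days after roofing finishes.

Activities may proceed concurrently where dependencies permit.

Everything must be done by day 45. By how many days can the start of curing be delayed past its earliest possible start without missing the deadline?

23

After its own release at day 2, excavation can start at day 2 and finishes at day 12.
Curing waits on excavation (finishes day 12), so it starts at day 12 and finishes at 12 + 2 = day 14.

Working backward from the deadline:
To finish by day 45, final inspection (duration 8) must start no later than day 37.
Curing must finish before final inspection (must start by day 37). With a 2-day duration, curing must start by 37 − 2 = day 35.
So curing can start as early as day 12 and as late as day 35, giving 35 − 12 = 23 days of slack.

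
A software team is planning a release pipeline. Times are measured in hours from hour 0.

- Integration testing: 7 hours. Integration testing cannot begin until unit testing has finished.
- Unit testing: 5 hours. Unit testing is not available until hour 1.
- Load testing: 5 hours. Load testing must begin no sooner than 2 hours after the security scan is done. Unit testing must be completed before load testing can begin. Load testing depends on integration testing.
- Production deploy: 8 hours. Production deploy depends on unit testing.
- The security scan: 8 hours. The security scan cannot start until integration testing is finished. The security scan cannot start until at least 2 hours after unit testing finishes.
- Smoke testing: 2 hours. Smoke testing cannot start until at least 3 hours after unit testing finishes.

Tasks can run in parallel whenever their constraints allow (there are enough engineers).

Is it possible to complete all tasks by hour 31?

Unit testing waits on its own release at hour 1, so it starts at hour 1 and finishes at 1 + 5 = hour 6.
Production deploy cannot begin until unit testing (finishes hour 6). It runs from hour 6 to 6 + 8 = hour 14.
Smoke testing waits on unit testing (finishes hour 6, plus 3-hour gap → hour 9), so it starts at hour 9 and finishes at 9 + 2 = hour 11.
After unit testing (finishes hour 6), integration testing can start at hour 6 and finishes at hour 13.
The security scan has to wait for integration testing (finishes hour 13); unit testing (finishes hour 6, plus 2-hour gap → hour 8). The latest of these is hour 13, so the security scan runs hour 13 to 13 + 8 = hour 21.
Load testing has to wait for the security scan (finishes hour 21, plus 2-hour gap → hour 23); unit testing (finishes hour 6); integration testing (finishes hour 13). The latest of these is hour 23, so load testing runs hour 23 to 23 + 5 = hour 28.
Every task is finished by hour 28, which is no later than the deadline of 31, so the schedule is feasible.

Yes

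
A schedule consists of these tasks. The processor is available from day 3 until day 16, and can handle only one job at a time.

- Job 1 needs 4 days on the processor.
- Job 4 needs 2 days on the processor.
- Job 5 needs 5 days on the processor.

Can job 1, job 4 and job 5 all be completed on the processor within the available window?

The processor window is 16 − 3 = 13 days.
Running back to back, the jobs need 4 + 2 + 5 = 11 days on the processor.
Since 11 ≤ 13, they fit within the window.

Yes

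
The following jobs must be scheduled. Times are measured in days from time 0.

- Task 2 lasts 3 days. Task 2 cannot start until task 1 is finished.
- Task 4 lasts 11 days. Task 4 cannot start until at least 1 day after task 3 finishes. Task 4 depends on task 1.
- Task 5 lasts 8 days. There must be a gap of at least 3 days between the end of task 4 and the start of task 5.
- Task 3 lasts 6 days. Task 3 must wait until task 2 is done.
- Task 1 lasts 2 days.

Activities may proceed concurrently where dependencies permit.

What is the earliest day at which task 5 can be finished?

34

Nothing blocks task 1, so it runs from day 0 to day 2.
Task 2 waits on task 1 (finishes day 2), so it starts at day 2 and finishes at 2 + 3 = day 5.
Task 3 cannot begin until task 2 (finishes day 5). It runs from day 5 to 5 + 6 = day 11.
For task 4: task 3 (finishes day 11, plus 1-day gap → day 12); task 1 (finishes day 2). Taking the maximum gives a start of day 12, and it finishes at 12 + 11 = day 23.
After task 4 (finishes day 23, plus 3-day gap → day 26), task 5 can start at day 26 and finishes at day 34.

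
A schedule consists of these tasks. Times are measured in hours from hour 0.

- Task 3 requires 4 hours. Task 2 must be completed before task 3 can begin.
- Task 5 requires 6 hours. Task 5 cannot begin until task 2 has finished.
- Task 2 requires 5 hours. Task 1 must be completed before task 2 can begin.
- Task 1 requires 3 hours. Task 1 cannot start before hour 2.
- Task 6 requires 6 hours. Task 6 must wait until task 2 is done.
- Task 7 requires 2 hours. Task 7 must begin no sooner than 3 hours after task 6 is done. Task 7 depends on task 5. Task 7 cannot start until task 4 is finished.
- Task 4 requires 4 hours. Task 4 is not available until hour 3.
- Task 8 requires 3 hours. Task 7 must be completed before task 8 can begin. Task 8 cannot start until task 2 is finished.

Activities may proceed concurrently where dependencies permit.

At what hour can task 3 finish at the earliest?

Task 1 waits on its own release at hour 2, so it starts at hour 2 and finishes at 2 + 3 = hour 5.
After task 1 (finishes hour 5), task 2 can start at hour 5 and finishes at hour 10.
Task 3 waits on task 2 (finishes hour 10), so it starts at hour 10 and finishes at 10 + 4 = hour 14.

14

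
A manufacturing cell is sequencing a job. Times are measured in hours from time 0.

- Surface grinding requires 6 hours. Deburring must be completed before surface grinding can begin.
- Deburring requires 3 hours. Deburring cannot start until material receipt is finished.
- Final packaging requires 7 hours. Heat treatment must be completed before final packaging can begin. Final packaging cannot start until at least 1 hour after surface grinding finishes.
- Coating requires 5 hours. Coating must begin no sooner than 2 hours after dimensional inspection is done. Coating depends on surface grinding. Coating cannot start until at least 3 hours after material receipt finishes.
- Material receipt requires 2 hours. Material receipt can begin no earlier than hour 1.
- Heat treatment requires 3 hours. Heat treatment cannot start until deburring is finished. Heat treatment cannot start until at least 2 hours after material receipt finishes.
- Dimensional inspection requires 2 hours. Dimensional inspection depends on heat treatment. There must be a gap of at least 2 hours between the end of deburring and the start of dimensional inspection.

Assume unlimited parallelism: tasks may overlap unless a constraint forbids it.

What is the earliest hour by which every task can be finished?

Material receipt waits on its own release at hour 1, so it starts at hour 1 and finishes at 1 + 2 = hour 3.
After material receipt (finishes hour 3), deburring can start at hour 3 and finishes at hour 6.
Surface grinding waits on deburring (finishes hour 6), so it starts at hour 6 and finishes at 6 + 6 = hour 12.
Heat treatment cannot start until deburring (finishes hour 6); material receipt (finishes hour 3, plus 2-hour gap → hour 5). The controlling bound is hour 6, so heat treatment finishes at 6 + 3 = hour 9.
Final packaging cannot start until heat treatment (finishes hour 9); surface grinding (finishes hour 12, plus 1-hour gap → hour 13). The controlling bound is hour 13, so final packaging finishes at 13 + 7 = hour 20.
Dimensional inspection needs all of heat treatment (finishes hour 9); deburring (finishes hour 6, plus 2-hour gap → hour 8). That puts its earliest start at hour 9; it finishes at 9 + 2 = hour 11.
For coating: dimensional inspection (finishes hour 11, plus 2-hour gap → hour 13); surface grinding (finishes hour 12); material receipt (finishes hour 3, plus 3-hour gap → hour 6). Taking the maximum gives a start of hour 13, and it finishes at 13 + 5 = hour 18.
All tasks are finished once the last one completes. Finish times: Material receipt at 3, Deburring at 6, Heat treatment at 9, Surface grinding at 12, Dimensional inspection at 11, Coating at 18, Final packaging at 20. The latest is hour 20.

20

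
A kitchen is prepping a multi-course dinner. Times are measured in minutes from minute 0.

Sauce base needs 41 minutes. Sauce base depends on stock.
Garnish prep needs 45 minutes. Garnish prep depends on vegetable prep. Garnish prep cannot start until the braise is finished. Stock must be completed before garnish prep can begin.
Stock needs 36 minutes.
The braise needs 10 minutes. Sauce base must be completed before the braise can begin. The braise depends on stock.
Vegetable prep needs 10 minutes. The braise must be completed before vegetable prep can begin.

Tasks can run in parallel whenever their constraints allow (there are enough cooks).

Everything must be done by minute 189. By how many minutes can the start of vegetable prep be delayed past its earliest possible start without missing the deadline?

47

Nothing blocks stock, so it runs from minute 0 to minute 36.
Sauce base cannot begin until stock (finishes minute 36). It runs from minute 36 to 36 + 41 = minute 77.
The braise needs all of sauce base (finishes minute 77); stock (finishes minute 36). That puts its earliest start at minute 77; it finishes at 77 + 10 = minute 87.
Vegetable prep waits on the braise (finishes minute 87), so it starts at minute 87 and finishes at 87 + 10 = minute 97.

Working backward from the deadline:
Garnish prep has no dependents, so it just needs to finish by minute 189. Starting by 189 − 45 = minute 144 achieves that.
Vegetable prep feeds into garnish prep (must start by minute 144); so vegetable prep must finish by minute 144 and therefore start by minute 134.
So vegetable prep can start as early as minute 87 and as late as minute 134, giving 134 − 87 = 47 minutes of slack.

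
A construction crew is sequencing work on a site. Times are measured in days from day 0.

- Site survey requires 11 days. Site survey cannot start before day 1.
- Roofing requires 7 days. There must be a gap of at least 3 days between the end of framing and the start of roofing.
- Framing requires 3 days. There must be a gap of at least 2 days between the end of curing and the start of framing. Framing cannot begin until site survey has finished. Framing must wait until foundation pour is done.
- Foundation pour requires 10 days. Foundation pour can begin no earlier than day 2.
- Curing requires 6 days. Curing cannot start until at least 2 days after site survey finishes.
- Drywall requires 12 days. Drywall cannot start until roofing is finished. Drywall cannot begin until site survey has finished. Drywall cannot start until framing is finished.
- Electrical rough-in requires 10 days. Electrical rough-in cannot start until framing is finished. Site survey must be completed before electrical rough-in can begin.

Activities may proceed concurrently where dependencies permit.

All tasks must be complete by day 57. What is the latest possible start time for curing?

Nothing follows drywall; the deadline of day 57 is its only limit. It must start by 57 − 12 = day 45.
Roofing must finish before drywall (must start by day 45). With a 7-day duration, roofing must start by 45 − 7 = day 38.
Nothing follows electrical rough-in; the deadline of day 57 is its only limit. It must start by 57 − 10 = day 47.
Framing feeds roofing (must start by day 38, minus 3-day gap → day 35); electrical rough-in (must start by day 47); drywall (must start by day 45). Taking the minimum, framing must finish by day 35 and start by 35 − 3 = day 32.
Since framing (must start by day 32, minus 2-day gap → day 30) depends on it, curing must finish by day 30. Backing off its 6-day duration gives a latest start of day 24.

24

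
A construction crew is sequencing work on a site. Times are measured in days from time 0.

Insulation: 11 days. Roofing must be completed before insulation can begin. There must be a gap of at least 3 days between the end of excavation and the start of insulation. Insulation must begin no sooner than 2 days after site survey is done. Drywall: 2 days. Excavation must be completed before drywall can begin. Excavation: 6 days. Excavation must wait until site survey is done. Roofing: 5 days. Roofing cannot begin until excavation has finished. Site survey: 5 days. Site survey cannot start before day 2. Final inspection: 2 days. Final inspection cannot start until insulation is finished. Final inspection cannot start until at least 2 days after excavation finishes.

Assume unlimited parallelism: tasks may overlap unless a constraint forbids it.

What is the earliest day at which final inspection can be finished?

Site survey cannot begin until its own release at day 2. It runs from day 2 to 2 + 5 = day 7.
After site survey (finishes day 7), excavation can start at day 7 and finishes at day 13.
Roofing waits on excavation (finishes day 13), so it starts at day 13 and finishes at 13 + 5 = day 18.
Insulation has to wait for roofing (finishes day 18); excavation (finishes day 13, plus 3-day gap → day 16); site survey (finishes day 7, plus 2-day gap → day 9). The latest of these is day 18, so insulation runs day 18 to 18 + 11 = day 29.
Final inspection has to wait for insulation (finishes day 29); excavation (finishes day 13, plus 2-day gap → day 15). The latest of these is day 29, so final inspection runs day 29 to 29 + 2 = day 31.

31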